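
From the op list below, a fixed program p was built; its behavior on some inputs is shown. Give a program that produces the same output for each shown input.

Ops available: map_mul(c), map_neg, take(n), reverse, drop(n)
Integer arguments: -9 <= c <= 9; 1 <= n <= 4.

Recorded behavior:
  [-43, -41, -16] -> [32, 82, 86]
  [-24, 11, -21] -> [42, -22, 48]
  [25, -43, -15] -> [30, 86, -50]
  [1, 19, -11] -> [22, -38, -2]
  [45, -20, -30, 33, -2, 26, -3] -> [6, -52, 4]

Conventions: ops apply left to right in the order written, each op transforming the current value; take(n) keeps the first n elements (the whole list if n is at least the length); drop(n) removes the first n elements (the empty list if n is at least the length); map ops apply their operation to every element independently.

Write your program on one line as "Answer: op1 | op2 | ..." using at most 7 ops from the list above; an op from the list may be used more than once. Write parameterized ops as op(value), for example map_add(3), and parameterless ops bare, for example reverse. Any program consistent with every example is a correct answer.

reverse | map_mul(2) | take(3) | reverse | map_neg | reverse

Check, running the answer program on each example:
  [-43, -41, -16] -> [-16, -41, -43] -> [-32, -82, -86] -> [-32, -82, -86] -> [-86, -82, -32] -> [86, 82, 32] -> [32, 82, 86]
  [-24, 11, -21] -> [-21, 11, -24] -> [-42, 22, -48] -> [-42, 22, -48] -> [-48, 22, -42] -> [48, -22, 42] -> [42, -22, 48]
  [25, -43, -15] -> [-15, -43, 25] -> [-30, -86, 50] -> [-30, -86, 50] -> [50, -86, -30] -> [-50, 86, 30] -> [30, 86, -50]
  [1, 19, -11] -> [-11, 19, 1] -> [-22, 38, 2] -> [-22, 38, 2] -> [2, 38, -22] -> [-2, -38, 22] -> [22, -38, -2]
  [45, -20, -30, 33, -2, 26, -3] -> [-3, 26, -2, 33, -30, -20, 45] -> [-6, 52, -4, 66, -60, -40, 90] -> [-6, 52, -4] -> [-4, 52, -6] -> [4, -52, 6] -> [6, -52, 4]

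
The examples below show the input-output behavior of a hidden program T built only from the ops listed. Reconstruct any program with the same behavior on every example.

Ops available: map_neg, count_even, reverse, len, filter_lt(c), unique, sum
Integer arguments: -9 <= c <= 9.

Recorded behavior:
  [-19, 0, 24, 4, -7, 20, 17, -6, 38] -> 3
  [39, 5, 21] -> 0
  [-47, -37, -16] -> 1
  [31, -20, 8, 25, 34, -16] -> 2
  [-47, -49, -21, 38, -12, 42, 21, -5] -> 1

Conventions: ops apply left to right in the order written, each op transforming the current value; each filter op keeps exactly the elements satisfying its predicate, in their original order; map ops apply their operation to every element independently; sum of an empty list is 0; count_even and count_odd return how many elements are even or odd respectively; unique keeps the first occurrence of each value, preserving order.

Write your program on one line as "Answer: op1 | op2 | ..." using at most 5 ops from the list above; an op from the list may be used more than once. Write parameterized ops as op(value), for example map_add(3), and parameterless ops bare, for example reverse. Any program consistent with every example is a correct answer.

filter_lt(8) | map_neg | reverse | count_even

Check, running the answer program on each example:
  [-19, 0, 24, 4, -7, 20, 17, -6, 38] -> [-19, 0, 4, -7, -6] -> [19, 0, -4, 7, 6] -> [6, 7, -4, 0, 19] -> 3
  [39, 5, 21] -> [5] -> [-5] -> [-5] -> 0
  [-47, -37, -16] -> [-47, -37, -16] -> [47, 37, 16] -> [16, 37, 47] -> 1
  [31, -20, 8, 25, 34, -16] -> [-20, -16] -> [20, 16] -> [16, 20] -> 2
  [-47, -49, -21, 38, -12, 42, 21, -5] -> [-47, -49, -21, -12, -5] -> [47, 49, 21, 12, 5] -> [5, 12, 21, 49, 47] -> 1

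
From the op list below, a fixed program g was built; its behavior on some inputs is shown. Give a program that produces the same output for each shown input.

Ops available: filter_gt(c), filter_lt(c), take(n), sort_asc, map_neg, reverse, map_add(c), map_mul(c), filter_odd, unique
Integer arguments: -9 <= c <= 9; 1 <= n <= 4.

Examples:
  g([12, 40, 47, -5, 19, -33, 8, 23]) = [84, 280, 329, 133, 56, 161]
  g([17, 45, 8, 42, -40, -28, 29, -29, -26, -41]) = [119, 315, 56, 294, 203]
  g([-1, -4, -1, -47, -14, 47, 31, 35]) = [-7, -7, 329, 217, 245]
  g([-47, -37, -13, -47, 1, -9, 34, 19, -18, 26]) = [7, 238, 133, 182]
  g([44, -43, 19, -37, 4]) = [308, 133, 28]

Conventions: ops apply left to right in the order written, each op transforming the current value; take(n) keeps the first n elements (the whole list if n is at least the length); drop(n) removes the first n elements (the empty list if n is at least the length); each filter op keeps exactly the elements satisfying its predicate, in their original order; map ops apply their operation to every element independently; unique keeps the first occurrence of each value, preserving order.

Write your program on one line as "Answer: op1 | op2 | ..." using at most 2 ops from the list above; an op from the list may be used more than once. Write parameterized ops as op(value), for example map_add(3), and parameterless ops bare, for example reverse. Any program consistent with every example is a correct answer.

filter_gt(-3) | map_mul(7)

Check, running the answer program on each example:
  [12, 40, 47, -5, 19, -33, 8, 23] -> [12, 40, 47, 19, 8, 23] -> [84, 280, 329, 133, 56, 161]
  [17, 45, 8, 42, -40, -28, 29, -29, -26, -41] -> [17, 45, 8, 42, 29] -> [119, 315, 56, 294, 203]
  [-1, -4, -1, -47, -14, 47, 31, 35] -> [-1, -1, 47, 31, 35] -> [-7, -7, 329, 217, 245]
  [-47, -37, -13, -47, 1, -9, 34, 19, -18, 26] -> [1, 34, 19, 26] -> [7, 238, 133, 182]
  [44, -43, 19, -37, 4] -> [44, 19, 4] -> [308, 133, 28]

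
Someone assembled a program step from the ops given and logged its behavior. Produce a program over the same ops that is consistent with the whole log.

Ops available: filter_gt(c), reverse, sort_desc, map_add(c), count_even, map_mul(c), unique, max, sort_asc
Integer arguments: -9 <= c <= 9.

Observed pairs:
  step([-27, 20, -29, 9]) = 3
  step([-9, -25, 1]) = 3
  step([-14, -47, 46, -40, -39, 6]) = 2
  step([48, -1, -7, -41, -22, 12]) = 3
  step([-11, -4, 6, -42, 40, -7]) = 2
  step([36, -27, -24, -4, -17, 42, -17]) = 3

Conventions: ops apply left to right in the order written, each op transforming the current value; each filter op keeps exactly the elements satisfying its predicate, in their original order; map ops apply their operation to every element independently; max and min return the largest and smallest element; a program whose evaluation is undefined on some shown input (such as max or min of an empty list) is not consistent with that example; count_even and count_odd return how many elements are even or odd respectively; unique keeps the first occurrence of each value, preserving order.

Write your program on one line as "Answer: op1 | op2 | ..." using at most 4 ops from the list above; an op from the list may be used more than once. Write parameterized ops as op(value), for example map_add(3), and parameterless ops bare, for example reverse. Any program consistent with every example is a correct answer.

map_mul(-7) | map_add(-5) | count_even

Check, running the answer program on each example:
  [-27, 20, -29, 9] -> [189, -140, 203, -63] -> [184, -145, 198, -68] -> 3
  [-9, -25, 1] -> [63, 175, -7] -> [58, 170, -12] -> 3
  [-14, -47, 46, -40, -39, 6] -> [98, 329, -322, 280, 273, -42] -> [93, 324, -327, 275, 268, -47] -> 2
  [48, -1, -7, -41, -22, 12] -> [-336, 7, 49, 287, 154, -84] -> [-341, 2, 44, 282, 149, -89] -> 3
  [-11, -4, 6, -42, 40, -7] -> [77, 28, -42, 294, -280, 49] -> [72, 23, -47, 289, -285, 44] -> 2
  [36, -27, -24, -4, -17, 42, -17] -> [-252, 189, 168, 28, 119, -294, 119] -> [-257, 184, 163, 23, 114, -299, 114] -> 3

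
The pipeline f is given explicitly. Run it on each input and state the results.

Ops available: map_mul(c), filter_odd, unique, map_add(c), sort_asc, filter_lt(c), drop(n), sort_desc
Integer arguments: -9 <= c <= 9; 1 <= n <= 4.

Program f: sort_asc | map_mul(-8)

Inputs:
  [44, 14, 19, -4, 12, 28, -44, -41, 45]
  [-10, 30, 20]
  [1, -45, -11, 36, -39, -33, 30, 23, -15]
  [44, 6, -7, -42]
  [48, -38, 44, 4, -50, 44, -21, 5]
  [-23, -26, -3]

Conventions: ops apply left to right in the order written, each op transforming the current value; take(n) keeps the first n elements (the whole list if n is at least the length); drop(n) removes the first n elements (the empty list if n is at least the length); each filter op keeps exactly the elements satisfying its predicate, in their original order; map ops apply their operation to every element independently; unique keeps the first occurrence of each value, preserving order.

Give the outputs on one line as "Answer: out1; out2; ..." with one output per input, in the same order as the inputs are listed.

Execution, op by op:
  [44, 14, 19, -4, 12, 28, -44, -41, 45] -> [-44, -41, -4, 12, 14, 19, 28, 44, 45] -> [352, 328, 32, -96, -112, -152, -224, -352, -360]
  [-10, 30, 20] -> [-10, 20, 30] -> [80, -160, -240]
  [1, -45, -11, 36, -39, -33, 30, 23, -15] -> [-45, -39, -33, -15, -11, 1, 23, 30, 36] -> [360, 312, 264, 120, 88, -8, -184, -240, -288]
  [44, 6, -7, -42] -> [-42, -7, 6, 44] -> [336, 56, -48, -352]
  [48, -38, 44, 4, -50, 44, -21, 5] -> [-50, -38, -21, 4, 5, 44, 44, 48] -> [400, 304, 168, -32, -40, -352, -352, -384]
  [-23, -26, -3] -> [-26, -23, -3] -> [208, 184, 24]

[352, 328, 32, -96, -112, -152, -224, -352, -360]; [80, -160, -240]; [360, 312, 264, 120, 88, -8, -184, -240, -288]; [336, 56, -48, -352]; [400, 304, 168, -32, -40, -352, -352, -384]; [208, 184, 24]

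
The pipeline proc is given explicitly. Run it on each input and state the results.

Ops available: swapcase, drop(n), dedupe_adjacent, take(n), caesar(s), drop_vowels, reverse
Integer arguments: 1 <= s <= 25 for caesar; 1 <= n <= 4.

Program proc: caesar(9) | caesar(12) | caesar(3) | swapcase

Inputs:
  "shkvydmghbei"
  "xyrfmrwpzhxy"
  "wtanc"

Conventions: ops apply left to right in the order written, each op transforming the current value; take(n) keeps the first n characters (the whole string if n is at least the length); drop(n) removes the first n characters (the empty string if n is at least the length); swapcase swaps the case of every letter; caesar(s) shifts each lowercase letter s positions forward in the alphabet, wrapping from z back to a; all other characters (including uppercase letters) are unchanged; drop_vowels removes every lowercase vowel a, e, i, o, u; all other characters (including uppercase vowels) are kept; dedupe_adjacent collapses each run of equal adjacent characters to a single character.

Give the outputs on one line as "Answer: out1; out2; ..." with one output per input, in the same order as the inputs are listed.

"QFITWBKEFZCG"; "VWPDKPUNXFVW"; "URYLA"

Execution, op by op:
  "shkvydmghbei" -> "bqtehmvpqknr" -> "ncfqtyhbcwzd" -> "qfitwbkefzcg" -> "QFITWBKEFZCG"
  "xyrfmrwpzhxy" -> "ghaovafyiqgh" -> "stmahmrkucst" -> "vwpdkpunxfvw" -> "VWPDKPUNXFVW"
  "wtanc" -> "fcjwl" -> "rovix" -> "uryla" -> "URYLA"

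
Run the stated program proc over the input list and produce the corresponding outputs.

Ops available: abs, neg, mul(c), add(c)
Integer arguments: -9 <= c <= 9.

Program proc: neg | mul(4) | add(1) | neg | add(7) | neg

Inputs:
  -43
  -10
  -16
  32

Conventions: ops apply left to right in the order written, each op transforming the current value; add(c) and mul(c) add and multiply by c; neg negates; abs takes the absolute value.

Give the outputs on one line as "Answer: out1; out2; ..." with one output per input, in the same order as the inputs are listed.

Execution, op by op:
  -43 -> 43 -> 172 -> 173 -> -173 -> -166 -> 166
  -10 -> 10 -> 40 -> 41 -> -41 -> -34 -> 34
  -16 -> 16 -> 64 -> 65 -> -65 -> -58 -> 58
  32 -> -32 -> -128 -> -127 -> 127 -> 134 -> -134

166; 34; 58; -134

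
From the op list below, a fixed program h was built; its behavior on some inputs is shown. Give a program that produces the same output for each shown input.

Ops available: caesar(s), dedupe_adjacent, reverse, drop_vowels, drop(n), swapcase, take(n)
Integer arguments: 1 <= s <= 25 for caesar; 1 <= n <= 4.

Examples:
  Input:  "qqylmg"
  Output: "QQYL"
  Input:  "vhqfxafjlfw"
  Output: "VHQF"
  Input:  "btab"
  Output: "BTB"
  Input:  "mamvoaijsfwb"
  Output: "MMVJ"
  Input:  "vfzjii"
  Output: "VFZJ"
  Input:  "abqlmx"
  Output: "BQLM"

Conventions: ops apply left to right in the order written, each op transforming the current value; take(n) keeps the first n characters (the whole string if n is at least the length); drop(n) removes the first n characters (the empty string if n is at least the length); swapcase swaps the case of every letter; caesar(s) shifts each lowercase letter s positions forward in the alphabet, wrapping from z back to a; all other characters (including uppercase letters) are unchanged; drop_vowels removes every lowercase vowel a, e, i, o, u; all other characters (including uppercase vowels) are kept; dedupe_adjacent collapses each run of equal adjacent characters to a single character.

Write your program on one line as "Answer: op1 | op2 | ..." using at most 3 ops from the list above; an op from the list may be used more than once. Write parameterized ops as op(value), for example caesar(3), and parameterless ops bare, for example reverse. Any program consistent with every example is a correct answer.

drop_vowels | swapcase | take(4)

Check, running the answer program on each example:
  "qqylmg" -> "qqylmg" -> "QQYLMG" -> "QQYL"
  "vhqfxafjlfw" -> "vhqfxfjlfw" -> "VHQFXFJLFW" -> "VHQF"
  "btab" -> "btb" -> "BTB" -> "BTB"
  "mamvoaijsfwb" -> "mmvjsfwb" -> "MMVJSFWB" -> "MMVJ"
  "vfzjii" -> "vfzj" -> "VFZJ" -> "VFZJ"
  "abqlmx" -> "bqlmx" -> "BQLMX" -> "BQLM"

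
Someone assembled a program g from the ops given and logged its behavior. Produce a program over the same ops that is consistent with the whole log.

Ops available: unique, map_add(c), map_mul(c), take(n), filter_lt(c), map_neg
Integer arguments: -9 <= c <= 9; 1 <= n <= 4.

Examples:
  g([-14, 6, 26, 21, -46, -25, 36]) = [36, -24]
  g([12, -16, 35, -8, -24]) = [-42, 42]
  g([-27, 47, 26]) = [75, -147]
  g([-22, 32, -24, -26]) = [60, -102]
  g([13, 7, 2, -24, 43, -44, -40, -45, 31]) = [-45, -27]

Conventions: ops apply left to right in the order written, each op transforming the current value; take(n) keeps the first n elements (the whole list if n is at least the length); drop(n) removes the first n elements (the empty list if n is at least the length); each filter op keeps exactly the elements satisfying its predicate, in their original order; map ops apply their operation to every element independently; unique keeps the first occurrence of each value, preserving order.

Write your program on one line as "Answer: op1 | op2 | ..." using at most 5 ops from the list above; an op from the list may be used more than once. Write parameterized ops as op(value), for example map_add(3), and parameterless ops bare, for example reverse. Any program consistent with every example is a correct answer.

map_add(2) | map_neg | take(2) | map_mul(3)

Check, running the answer program on each example:
  [-14, 6, 26, 21, -46, -25, 36] -> [-12, 8, 28, 23, -44, -23, 38] -> [12, -8, -28, -23, 44, 23, -38] -> [12, -8] -> [36, -24]
  [12, -16, 35, -8, -24] -> [14, -14, 37, -6, -22] -> [-14, 14, -37, 6, 22] -> [-14, 14] -> [-42, 42]
  [-27, 47, 26] -> [-25, 49, 28] -> [25, -49, -28] -> [25, -49] -> [75, -147]
  [-22, 32, -24, -26] -> [-20, 34, -22, -24] -> [20, -34, 22, 24] -> [20, -34] -> [60, -102]
  [13, 7, 2, -24, 43, -44, -40, -45, 31] -> [15, 9, 4, -22, 45, -42, -38, -43, 33] -> [-15, -9, -4, 22, -45, 42, 38, 43, -33] -> [-15, -9] -> [-45, -27]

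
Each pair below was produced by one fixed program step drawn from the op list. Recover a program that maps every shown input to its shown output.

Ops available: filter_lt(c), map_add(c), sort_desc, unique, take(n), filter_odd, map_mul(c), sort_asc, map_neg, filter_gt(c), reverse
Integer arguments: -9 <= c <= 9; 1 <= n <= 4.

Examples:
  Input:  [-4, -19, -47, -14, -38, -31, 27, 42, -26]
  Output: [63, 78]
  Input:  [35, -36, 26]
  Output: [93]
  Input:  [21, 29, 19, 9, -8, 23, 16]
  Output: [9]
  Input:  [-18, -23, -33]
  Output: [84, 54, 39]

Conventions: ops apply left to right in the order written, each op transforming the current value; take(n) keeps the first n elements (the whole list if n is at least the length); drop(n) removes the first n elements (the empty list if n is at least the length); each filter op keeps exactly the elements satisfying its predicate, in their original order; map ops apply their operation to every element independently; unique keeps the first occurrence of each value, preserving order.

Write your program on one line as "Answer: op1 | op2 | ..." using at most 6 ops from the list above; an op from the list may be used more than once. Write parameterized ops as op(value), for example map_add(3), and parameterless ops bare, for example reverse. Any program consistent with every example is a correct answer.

map_add(5) | map_mul(3) | reverse | map_neg | take(4) | filter_gt(3)

Check, running the answer program on each example:
  [-4, -19, -47, -14, -38, -31, 27, 42, -26] -> [1, -14, -42, -9, -33, -26, 32, 47, -21] -> [3, -42, -126, -27, -99, -78, 96, 141, -63] -> [-63, 141, 96, -78, -99, -27, -126, -42, 3] -> [63, -141, -96, 78, 99, 27, 126, 42, -3] -> [63, -141, -96, 78] -> [63, 78]
  [35, -36, 26] -> [40, -31, 31] -> [120, -93, 93] -> [93, -93, 120] -> [-93, 93, -120] -> [-93, 93, -120] -> [93]
  [21, 29, 19, 9, -8, 23, 16] -> [26, 34, 24, 14, -3, 28, 21] -> [78, 102, 72, 42, -9, 84, 63] -> [63, 84, -9, 42, 72, 102, 78] -> [-63, -84, 9, -42, -72, -102, -78] -> [-63, -84, 9, -42] -> [9]
  [-18, -23, -33] -> [-13, -18, -28] -> [-39, -54, -84] -> [-84, -54, -39] -> [84, 54, 39] -> [84, 54, 39] -> [84, 54, 39]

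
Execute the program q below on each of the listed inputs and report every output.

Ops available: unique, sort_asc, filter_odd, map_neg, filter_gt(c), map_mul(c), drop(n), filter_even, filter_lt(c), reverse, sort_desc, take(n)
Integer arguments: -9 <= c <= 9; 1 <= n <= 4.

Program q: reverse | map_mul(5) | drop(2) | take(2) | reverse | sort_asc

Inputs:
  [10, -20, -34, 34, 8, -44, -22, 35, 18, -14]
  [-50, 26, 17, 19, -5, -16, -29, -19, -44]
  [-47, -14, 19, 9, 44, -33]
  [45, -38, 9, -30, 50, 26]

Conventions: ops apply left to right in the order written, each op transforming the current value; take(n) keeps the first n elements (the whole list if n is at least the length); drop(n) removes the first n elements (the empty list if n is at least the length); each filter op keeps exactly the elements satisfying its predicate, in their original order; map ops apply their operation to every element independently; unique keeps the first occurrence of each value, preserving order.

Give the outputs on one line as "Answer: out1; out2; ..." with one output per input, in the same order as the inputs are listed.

Execution, op by op:
  [10, -20, -34, 34, 8, -44, -22, 35, 18, -14] -> [-14, 18, 35, -22, -44, 8, 34, -34, -20, 10] -> [-70, 90, 175, -110, -220, 40, 170, -170, -100, 50] -> [175, -110, -220, 40, 170, -170, -100, 50] -> [175, -110] -> [-110, 175] -> [-110, 175]
  [-50, 26, 17, 19, -5, -16, -29, -19, -44] -> [-44, -19, -29, -16, -5, 19, 17, 26, -50] -> [-220, -95, -145, -80, -25, 95, 85, 130, -250] -> [-145, -80, -25, 95, 85, 130, -250] -> [-145, -80] -> [-80, -145] -> [-145, -80]
  [-47, -14, 19, 9, 44, -33] -> [-33, 44, 9, 19, -14, -47] -> [-165, 220, 45, 95, -70, -235] -> [45, 95, -70, -235] -> [45, 95] -> [95, 45] -> [45, 95]
  [45, -38, 9, -30, 50, 26] -> [26, 50, -30, 9, -38, 45] -> [130, 250, -150, 45, -190, 225] -> [-150, 45, -190, 225] -> [-150, 45] -> [45, -150] -> [-150, 45]

[-110, 175]; [-145, -80]; [45, 95]; [-150, 45]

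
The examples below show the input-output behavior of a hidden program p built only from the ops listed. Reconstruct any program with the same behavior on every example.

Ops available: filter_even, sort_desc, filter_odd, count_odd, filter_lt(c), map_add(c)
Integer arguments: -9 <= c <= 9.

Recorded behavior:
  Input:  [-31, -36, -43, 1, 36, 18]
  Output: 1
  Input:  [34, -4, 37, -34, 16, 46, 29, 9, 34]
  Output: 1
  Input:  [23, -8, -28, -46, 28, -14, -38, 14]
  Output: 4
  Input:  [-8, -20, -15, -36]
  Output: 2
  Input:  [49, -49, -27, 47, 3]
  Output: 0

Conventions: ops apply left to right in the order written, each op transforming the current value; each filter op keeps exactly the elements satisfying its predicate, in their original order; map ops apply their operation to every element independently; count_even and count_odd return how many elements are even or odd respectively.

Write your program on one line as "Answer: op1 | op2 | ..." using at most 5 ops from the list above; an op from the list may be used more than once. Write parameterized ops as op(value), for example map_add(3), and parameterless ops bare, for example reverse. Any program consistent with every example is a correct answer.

filter_even | filter_lt(-9) | sort_desc | map_add(7) | count_odd

Check, running the answer program on each example:
  [-31, -36, -43, 1, 36, 18] -> [-36, 36, 18] -> [-36] -> [-36] -> [-29] -> 1
  [34, -4, 37, -34, 16, 46, 29, 9, 34] -> [34, -4, -34, 16, 46, 34] -> [-34] -> [-34] -> [-27] -> 1
  [23, -8, -28, -46, 28, -14, -38, 14] -> [-8, -28, -46, 28, -14, -38, 14] -> [-28, -46, -14, -38] -> [-14, -28, -38, -46] -> [-7, -21, -31, -39] -> 4
  [-8, -20, -15, -36] -> [-8, -20, -36] -> [-20, -36] -> [-20, -36] -> [-13, -29] -> 2
  [49, -49, -27, 47, 3] -> [] -> [] -> [] -> [] -> 0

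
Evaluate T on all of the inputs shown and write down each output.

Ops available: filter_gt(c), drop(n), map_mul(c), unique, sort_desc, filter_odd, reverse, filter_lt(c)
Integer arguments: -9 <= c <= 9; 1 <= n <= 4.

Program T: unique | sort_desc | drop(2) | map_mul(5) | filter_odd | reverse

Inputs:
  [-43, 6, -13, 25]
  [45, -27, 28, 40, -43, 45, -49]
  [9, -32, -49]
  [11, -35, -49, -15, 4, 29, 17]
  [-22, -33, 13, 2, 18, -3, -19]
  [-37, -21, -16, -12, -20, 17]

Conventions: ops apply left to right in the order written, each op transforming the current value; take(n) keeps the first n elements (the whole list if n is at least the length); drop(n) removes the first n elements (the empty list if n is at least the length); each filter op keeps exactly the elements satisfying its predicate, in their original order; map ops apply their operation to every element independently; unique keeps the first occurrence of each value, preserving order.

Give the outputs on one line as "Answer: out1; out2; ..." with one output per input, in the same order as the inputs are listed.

[-215, -65]; [-245, -215, -135]; [-245]; [-245, -175, -75, 55]; [-165, -95, -15]; [-185, -105]

Execution, op by op:
  [-43, 6, -13, 25] -> [-43, 6, -13, 25] -> [25, 6, -13, -43] -> [-13, -43] -> [-65, -215] -> [-65, -215] -> [-215, -65]
  [45, -27, 28, 40, -43, 45, -49] -> [45, -27, 28, 40, -43, -49] -> [45, 40, 28, -27, -43, -49] -> [28, -27, -43, -49] -> [140, -135, -215, -245] -> [-135, -215, -245] -> [-245, -215, -135]
  [9, -32, -49] -> [9, -32, -49] -> [9, -32, -49] -> [-49] -> [-245] -> [-245] -> [-245]
  [11, -35, -49, -15, 4, 29, 17] -> [11, -35, -49, -15, 4, 29, 17] -> [29, 17, 11, 4, -15, -35, -49] -> [11, 4, -15, -35, -49] -> [55, 20, -75, -175, -245] -> [55, -75, -175, -245] -> [-245, -175, -75, 55]
  [-22, -33, 13, 2, 18, -3, -19] -> [-22, -33, 13, 2, 18, -3, -19] -> [18, 13, 2, -3, -19, -22, -33] -> [2, -3, -19, -22, -33] -> [10, -15, -95, -110, -165] -> [-15, -95, -165] -> [-165, -95, -15]
  [-37, -21, -16, -12, -20, 17] -> [-37, -21, -16, -12, -20, 17] -> [17, -12, -16, -20, -21, -37] -> [-16, -20, -21, -37] -> [-80, -100, -105, -185] -> [-105, -185] -> [-185, -105]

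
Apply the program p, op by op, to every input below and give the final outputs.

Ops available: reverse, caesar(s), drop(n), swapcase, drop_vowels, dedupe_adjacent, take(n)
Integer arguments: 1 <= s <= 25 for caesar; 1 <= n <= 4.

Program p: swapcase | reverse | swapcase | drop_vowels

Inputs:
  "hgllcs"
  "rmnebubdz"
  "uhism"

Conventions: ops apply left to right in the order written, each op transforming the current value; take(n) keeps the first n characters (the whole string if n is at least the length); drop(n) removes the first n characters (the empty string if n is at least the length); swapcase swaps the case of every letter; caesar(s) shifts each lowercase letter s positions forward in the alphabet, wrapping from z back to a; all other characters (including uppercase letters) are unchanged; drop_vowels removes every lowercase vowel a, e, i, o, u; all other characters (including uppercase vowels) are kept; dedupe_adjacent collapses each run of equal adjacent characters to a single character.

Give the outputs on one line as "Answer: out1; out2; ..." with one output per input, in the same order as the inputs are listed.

"scllgh"; "zdbbnmr"; "msh"

Execution, op by op:
  "hgllcs" -> "HGLLCS" -> "SCLLGH" -> "scllgh" -> "scllgh"
  "rmnebubdz" -> "RMNEBUBDZ" -> "ZDBUBENMR" -> "zdbubenmr" -> "zdbbnmr"
  "uhism" -> "UHISM" -> "MSIHU" -> "msihu" -> "msh"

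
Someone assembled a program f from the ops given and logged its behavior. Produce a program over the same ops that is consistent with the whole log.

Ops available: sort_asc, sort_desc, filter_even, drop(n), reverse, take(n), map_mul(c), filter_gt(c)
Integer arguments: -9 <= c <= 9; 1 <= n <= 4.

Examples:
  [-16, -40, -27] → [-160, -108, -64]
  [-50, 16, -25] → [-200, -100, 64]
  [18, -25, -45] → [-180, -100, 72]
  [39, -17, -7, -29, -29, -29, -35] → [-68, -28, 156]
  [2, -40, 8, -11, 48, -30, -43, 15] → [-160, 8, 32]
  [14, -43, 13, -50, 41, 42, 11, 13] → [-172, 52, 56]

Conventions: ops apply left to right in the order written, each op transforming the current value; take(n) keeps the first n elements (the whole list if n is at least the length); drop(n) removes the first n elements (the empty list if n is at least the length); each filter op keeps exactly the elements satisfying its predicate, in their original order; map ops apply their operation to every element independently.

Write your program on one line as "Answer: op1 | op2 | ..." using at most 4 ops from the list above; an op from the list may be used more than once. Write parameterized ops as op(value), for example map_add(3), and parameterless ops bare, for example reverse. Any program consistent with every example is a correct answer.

map_mul(4) | take(3) | reverse | sort_asc

Check, running the answer program on each example:
  [-16, -40, -27] -> [-64, -160, -108] -> [-64, -160, -108] -> [-108, -160, -64] -> [-160, -108, -64]
  [-50, 16, -25] -> [-200, 64, -100] -> [-200, 64, -100] -> [-100, 64, -200] -> [-200, -100, 64]
  [18, -25, -45] -> [72, -100, -180] -> [72, -100, -180] -> [-180, -100, 72] -> [-180, -100, 72]
  [39, -17, -7, -29, -29, -29, -35] -> [156, -68, -28, -116, -116, -116, -140] -> [156, -68, -28] -> [-28, -68, 156] -> [-68, -28, 156]
  [2, -40, 8, -11, 48, -30, -43, 15] -> [8, -160, 32, -44, 192, -120, -172, 60] -> [8, -160, 32] -> [32, -160, 8] -> [-160, 8, 32]
  [14, -43, 13, -50, 41, 42, 11, 13] -> [56, -172, 52, -200, 164, 168, 44, 52] -> [56, -172, 52] -> [52, -172, 56] -> [-172, 52, 56]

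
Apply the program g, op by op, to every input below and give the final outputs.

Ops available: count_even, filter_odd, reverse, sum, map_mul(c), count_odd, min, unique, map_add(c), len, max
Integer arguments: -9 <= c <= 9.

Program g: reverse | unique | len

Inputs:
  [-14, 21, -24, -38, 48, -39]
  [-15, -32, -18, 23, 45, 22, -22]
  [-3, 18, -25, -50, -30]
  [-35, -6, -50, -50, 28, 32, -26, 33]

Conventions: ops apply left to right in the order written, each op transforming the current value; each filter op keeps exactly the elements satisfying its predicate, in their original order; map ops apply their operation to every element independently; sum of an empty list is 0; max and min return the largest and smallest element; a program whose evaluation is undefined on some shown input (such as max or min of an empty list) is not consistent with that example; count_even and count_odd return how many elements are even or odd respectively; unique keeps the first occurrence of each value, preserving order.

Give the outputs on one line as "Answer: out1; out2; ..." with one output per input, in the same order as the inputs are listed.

Execution, op by op:
  [-14, 21, -24, -38, 48, -39] -> [-39, 48, -38, -24, 21, -14] -> [-39, 48, -38, -24, 21, -14] -> 6
  [-15, -32, -18, 23, 45, 22, -22] -> [-22, 22, 45, 23, -18, -32, -15] -> [-22, 22, 45, 23, -18, -32, -15] -> 7
  [-3, 18, -25, -50, -30] -> [-30, -50, -25, 18, -3] -> [-30, -50, -25, 18, -3] -> 5
  [-35, -6, -50, -50, 28, 32, -26, 33] -> [33, -26, 32, 28, -50, -50, -6, -35] -> [33, -26, 32, 28, -50, -6, -35] -> 7

6; 7; 5; 7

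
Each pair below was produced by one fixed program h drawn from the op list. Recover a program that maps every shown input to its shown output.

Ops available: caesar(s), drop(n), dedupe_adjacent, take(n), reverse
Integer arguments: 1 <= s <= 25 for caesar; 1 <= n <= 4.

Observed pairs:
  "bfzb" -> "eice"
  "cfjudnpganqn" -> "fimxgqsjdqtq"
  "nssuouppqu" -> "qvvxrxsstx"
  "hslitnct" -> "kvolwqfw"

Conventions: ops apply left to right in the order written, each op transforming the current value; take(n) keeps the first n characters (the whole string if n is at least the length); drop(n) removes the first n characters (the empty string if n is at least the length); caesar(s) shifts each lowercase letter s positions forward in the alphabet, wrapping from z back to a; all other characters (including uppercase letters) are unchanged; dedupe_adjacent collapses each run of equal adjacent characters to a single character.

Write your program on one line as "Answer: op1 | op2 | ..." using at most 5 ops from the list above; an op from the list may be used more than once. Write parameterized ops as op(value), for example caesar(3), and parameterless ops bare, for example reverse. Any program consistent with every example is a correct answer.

caesar(20) | reverse | caesar(18) | reverse | caesar(17)

Check, running the answer program on each example:
  "bfzb" -> "vztv" -> "vtzv" -> "nlrn" -> "nrln" -> "eice"
  "cfjudnpganqn" -> "wzdoxhjauhkh" -> "hkhuajhxodzw" -> "zczmsbzpgvro" -> "orvgpzbsmzcz" -> "fimxgqsjdqtq"
  "nssuouppqu" -> "hmmoiojjko" -> "okjjoiommh" -> "gcbbgageez" -> "zeegagbbcg" -> "qvvxrxsstx"
  "hslitnct" -> "bmfcnhwn" -> "nwhncfmb" -> "fozfuxet" -> "texufzof" -> "kvolwqfw"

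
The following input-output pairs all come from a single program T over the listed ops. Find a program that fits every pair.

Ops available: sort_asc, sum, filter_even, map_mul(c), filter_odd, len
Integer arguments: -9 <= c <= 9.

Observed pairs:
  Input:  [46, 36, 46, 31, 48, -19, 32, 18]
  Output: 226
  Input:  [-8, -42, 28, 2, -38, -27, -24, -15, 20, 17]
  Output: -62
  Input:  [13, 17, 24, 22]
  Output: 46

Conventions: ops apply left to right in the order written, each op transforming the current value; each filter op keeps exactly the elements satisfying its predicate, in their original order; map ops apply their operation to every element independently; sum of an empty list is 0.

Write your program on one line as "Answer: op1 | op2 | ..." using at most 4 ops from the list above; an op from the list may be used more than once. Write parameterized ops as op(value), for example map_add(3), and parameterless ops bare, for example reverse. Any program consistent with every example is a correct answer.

filter_even | sort_asc | sum

Check, running the answer program on each example:
  [46, 36, 46, 31, 48, -19, 32, 18] -> [46, 36, 46, 48, 32, 18] -> [18, 32, 36, 46, 46, 48] -> 226
  [-8, -42, 28, 2, -38, -27, -24, -15, 20, 17] -> [-8, -42, 28, 2, -38, -24, 20] -> [-42, -38, -24, -8, 2, 20, 28] -> -62
  [13, 17, 24, 22] -> [24, 22] -> [22, 24] -> 46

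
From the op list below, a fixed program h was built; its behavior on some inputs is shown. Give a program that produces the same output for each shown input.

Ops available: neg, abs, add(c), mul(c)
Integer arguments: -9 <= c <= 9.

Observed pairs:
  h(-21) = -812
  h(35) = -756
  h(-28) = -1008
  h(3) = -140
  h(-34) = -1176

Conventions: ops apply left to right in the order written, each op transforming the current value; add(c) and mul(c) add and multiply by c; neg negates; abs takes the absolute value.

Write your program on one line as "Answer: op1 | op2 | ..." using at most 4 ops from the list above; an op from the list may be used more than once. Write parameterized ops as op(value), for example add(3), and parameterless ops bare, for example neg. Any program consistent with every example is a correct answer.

add(-8) | mul(7) | abs | mul(-4)

Check, running the answer program on each example:
  -21 -> -29 -> -203 -> 203 -> -812
  35 -> 27 -> 189 -> 189 -> -756
  -28 -> -36 -> -252 -> 252 -> -1008
  3 -> -5 -> -35 -> 35 -> -140
  -34 -> -42 -> -294 -> 294 -> -1176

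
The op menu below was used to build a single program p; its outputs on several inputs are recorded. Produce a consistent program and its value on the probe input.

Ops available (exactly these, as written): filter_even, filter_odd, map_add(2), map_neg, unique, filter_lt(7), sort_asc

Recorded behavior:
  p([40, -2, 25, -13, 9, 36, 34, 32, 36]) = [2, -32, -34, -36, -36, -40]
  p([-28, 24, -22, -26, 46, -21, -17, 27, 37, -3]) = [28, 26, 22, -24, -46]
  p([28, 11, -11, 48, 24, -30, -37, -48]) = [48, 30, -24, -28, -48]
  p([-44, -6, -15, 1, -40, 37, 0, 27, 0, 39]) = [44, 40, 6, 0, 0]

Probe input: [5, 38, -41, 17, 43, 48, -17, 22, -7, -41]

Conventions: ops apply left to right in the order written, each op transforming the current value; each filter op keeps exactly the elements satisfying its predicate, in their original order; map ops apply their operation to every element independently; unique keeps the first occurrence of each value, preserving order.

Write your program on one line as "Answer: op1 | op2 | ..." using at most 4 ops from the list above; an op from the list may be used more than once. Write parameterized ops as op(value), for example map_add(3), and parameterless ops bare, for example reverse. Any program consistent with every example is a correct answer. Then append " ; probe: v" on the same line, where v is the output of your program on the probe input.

filter_even | sort_asc | map_neg ; probe: [-22, -38, -48]

Check, running the answer program on each example:
  [40, -2, 25, -13, 9, 36, 34, 32, 36] -> [40, -2, 36, 34, 32, 36] -> [-2, 32, 34, 36, 36, 40] -> [2, -32, -34, -36, -36, -40]
  [-28, 24, -22, -26, 46, -21, -17, 27, 37, -3] -> [-28, 24, -22, -26, 46] -> [-28, -26, -22, 24, 46] -> [28, 26, 22, -24, -46]
  [28, 11, -11, 48, 24, -30, -37, -48] -> [28, 48, 24, -30, -48] -> [-48, -30, 24, 28, 48] -> [48, 30, -24, -28, -48]
  [-44, -6, -15, 1, -40, 37, 0, 27, 0, 39] -> [-44, -6, -40, 0, 0] -> [-44, -40, -6, 0, 0] -> [44, 40, 6, 0, 0]
  probe: [5, 38, -41, 17, 43, 48, -17, 22, -7, -41] -> [38, 48, 22] -> [22, 38, 48] -> [-22, -38, -48]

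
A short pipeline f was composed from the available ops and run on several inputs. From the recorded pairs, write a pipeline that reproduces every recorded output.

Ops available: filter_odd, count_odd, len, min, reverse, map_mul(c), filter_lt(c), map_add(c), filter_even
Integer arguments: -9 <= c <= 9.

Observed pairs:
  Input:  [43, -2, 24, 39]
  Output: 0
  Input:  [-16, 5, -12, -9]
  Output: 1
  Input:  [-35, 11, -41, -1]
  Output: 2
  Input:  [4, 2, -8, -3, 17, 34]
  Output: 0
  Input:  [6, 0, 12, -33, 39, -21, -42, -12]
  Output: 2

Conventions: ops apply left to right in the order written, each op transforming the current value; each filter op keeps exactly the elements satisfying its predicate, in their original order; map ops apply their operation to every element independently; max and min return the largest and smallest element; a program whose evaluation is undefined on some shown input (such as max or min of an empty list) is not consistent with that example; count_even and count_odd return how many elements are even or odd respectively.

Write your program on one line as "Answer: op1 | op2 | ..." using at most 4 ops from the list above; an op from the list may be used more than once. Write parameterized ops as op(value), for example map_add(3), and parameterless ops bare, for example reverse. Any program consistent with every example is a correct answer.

filter_odd | reverse | filter_lt(-8) | len

Check, running the answer program on each example:
  [43, -2, 24, 39] -> [43, 39] -> [39, 43] -> [] -> 0
  [-16, 5, -12, -9] -> [5, -9] -> [-9, 5] -> [-9] -> 1
  [-35, 11, -41, -1] -> [-35, 11, -41, -1] -> [-1, -41, 11, -35] -> [-41, -35] -> 2
  [4, 2, -8, -3, 17, 34] -> [-3, 17] -> [17, -3] -> [] -> 0
  [6, 0, 12, -33, 39, -21, -42, -12] -> [-33, 39, -21] -> [-21, 39, -33] -> [-21, -33] -> 2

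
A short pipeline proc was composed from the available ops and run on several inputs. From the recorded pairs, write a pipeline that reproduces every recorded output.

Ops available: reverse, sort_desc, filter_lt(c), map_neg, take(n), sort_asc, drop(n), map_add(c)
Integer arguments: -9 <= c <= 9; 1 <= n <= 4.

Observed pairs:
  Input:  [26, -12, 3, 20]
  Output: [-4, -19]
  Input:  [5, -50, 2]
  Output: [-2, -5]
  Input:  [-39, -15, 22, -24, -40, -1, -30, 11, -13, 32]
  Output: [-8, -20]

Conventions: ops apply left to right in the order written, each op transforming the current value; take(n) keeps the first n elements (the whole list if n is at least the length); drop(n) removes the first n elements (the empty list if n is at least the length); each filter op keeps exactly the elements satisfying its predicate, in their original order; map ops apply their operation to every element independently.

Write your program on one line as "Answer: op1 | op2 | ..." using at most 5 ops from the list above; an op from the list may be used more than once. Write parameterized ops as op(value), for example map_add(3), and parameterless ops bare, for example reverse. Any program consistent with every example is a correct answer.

sort_desc | map_add(-7) | filter_lt(3) | take(2)

Check, running the answer program on each example:
  [26, -12, 3, 20] -> [26, 20, 3, -12] -> [19, 13, -4, -19] -> [-4, -19] -> [-4, -19]
  [5, -50, 2] -> [5, 2, -50] -> [-2, -5, -57] -> [-2, -5, -57] -> [-2, -5]
  [-39, -15, 22, -24, -40, -1, -30, 11, -13, 32] -> [32, 22, 11, -1, -13, -15, -24, -30, -39, -40] -> [25, 15, 4, -8, -20, -22, -31, -37, -46, -47] -> [-8, -20, -22, -31, -37, -46, -47] -> [-8, -20]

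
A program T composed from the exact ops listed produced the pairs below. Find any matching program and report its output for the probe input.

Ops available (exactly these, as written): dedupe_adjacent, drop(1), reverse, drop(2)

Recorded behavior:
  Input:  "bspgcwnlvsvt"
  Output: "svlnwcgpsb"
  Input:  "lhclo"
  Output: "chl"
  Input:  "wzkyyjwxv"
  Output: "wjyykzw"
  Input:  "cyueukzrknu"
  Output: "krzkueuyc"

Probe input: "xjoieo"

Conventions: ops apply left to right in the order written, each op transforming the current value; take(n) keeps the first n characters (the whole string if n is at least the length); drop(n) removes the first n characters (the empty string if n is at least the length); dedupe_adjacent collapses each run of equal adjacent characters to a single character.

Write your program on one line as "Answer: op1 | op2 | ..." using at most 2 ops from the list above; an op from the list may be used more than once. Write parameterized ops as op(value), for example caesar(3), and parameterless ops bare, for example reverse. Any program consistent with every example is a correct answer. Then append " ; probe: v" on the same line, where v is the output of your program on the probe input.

reverse | drop(2) ; probe: "iojx"

Check, running the answer program on each example:
  "bspgcwnlvsvt" -> "tvsvlnwcgpsb" -> "svlnwcgpsb"
  "lhclo" -> "olchl" -> "chl"
  "wzkyyjwxv" -> "vxwjyykzw" -> "wjyykzw"
  "cyueukzrknu" -> "unkrzkueuyc" -> "krzkueuyc"
  probe: "xjoieo" -> "oeiojx" -> "iojx"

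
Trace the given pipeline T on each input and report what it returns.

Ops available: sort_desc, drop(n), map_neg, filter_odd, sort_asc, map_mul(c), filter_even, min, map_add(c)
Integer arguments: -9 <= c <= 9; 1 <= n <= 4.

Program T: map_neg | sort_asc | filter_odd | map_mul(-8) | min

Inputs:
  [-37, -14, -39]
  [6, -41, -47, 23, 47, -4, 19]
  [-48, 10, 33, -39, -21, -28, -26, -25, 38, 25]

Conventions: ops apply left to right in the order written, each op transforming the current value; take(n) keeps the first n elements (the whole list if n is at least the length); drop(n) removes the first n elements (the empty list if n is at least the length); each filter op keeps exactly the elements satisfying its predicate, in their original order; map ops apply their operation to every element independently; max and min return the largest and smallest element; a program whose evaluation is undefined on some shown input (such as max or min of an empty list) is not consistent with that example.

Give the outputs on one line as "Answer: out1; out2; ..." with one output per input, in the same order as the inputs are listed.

Execution, op by op:
  [-37, -14, -39] -> [37, 14, 39] -> [14, 37, 39] -> [37, 39] -> [-296, -312] -> -312
  [6, -41, -47, 23, 47, -4, 19] -> [-6, 41, 47, -23, -47, 4, -19] -> [-47, -23, -19, -6, 4, 41, 47] -> [-47, -23, -19, 41, 47] -> [376, 184, 152, -328, -376] -> -376
  [-48, 10, 33, -39, -21, -28, -26, -25, 38, 25] -> [48, -10, -33, 39, 21, 28, 26, 25, -38, -25] -> [-38, -33, -25, -10, 21, 25, 26, 28, 39, 48] -> [-33, -25, 21, 25, 39] -> [264, 200, -168, -200, -312] -> -312

-312; -376; -312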